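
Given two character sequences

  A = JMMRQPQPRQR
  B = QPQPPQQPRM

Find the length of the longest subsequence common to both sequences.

6

Let dp[i][j] be the LCS length of the first i characters of A and the first j characters of B. dp[i][j] = dp[i-1][j-1]+1 when the i-th and j-th characters match, else max(dp[i-1][j], dp[i][j-1]).
    ·  Q  P  Q  P  P  Q  Q  P  R  M
 ·  0  0  0  0  0  0  0  0  0  0  0
 J  0  0  0  0  0  0  0  0  0  0  0
 M  0  0  0  0  0  0  0  0  0  0  1
 M  0  0  0  0  0  0  0  0  0  0  1
 R  0  0  0  0  0  0  0  0  0  1  1
 Q  0  1  1  1  1  1  1  1  1  1  1
 P  0  1  2  2  2  2  2  2  2  2  2
 Q  0  1  2  3  3  3  3  3  3  3  3
 P  0  1  2  3  4  4  4  4  4  4  4
 R  0  1  2  3  4  4  4  4  4  5  5
 Q  0  1  2  3  4  4  5  5  5  5  5
 R  0  1  2  3  4  4  5  5  5  6  6
dp[11][10] = 6. One LCS (by backtracking along matches): QPQPQR.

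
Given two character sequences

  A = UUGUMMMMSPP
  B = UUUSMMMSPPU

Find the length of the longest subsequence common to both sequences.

9

One common subsequence of length 9: U [1,1] → U [2,2] → U [4,3] → M [6,5] → M [7,6] → M [8,7] → S [9,8] → P [10,9] → P [11,10]. The LCS DP gives dp[11][11] = 9, so this is optimal.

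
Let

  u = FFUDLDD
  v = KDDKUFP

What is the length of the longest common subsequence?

2

Let dp[i][j] be the LCS length of the first i characters of u and the first j characters of v. dp[i][j] = dp[i-1][j-1]+1 when the i-th and j-th characters match, else max(dp[i-1][j], dp[i][j-1]).
    ·  K  D  D  K  U  F  P
 ·  0  0  0  0  0  0  0  0
 F  0  0  0  0  0  0  1  1
 F  0  0  0  0  0  0  1  1
 U  0  0  0  0  0  1  1  1
 D  0  0  1  1  1  1  1  1
 L  0  0  1  1  1  1  1  1
 D  0  0  1  2  2  2  2  2
 D  0  0  1  2  2  2  2  2
dp[7][7] = 2. One LCS (by backtracking along matches): DD.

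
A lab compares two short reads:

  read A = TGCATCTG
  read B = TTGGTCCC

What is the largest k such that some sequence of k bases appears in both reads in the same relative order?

Let dp[i][j] be the LCS length of the first i bases of read A and the first j bases of read B. dp[i][j] = dp[i-1][j-1]+1 when the i-th and j-th bases match, else max(dp[i-1][j], dp[i][j-1]).
    ·  T  T  G  G  T  C  C  C
 ·  0  0  0  0  0  0  0  0  0
 T  0  1  1  1  1  1  1  1  1
 G  0  1  1  2  2  2  2  2  2
 C  0  1  1  2  2  2  3  3  3
 A  0  1  1  2  2  2  3  3  3
 T  0  1  2  2  2  3  3  3  3
 C  0  1  2  2  2  3  4  4  4
 T  0  1  2  2  2  3  4  4  4
 G  0  1  2  3  3  3  4  4  4
dp[8][8] = 4. One LCS (by backtracking along matches): TGCC.

4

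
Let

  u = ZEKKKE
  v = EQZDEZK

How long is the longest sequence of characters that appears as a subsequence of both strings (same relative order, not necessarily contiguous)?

3

Taking Z [1,3] → E [2,5] → K [5,7] gives a common subsequence of length 3. dp[6][7] = 3 confirms this is the maximum.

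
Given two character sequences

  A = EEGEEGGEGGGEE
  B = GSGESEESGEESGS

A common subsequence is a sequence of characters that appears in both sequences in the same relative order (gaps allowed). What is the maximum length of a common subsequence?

Taking G at A[3]=B[3] → E at A[4]=B[4] → E at A[5]=B[6] → E at A[8]=B[7] → G at A[11]=B[9] → E at A[12]=B[10] → E at A[13]=B[11] gives a common subsequence of length 7, and the DP table's final entry dp[13][14] is also 7, so no common subsequence is longer.

7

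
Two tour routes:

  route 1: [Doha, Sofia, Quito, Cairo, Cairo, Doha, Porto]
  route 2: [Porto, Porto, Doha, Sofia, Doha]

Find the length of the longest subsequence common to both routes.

One common subsequence of length 3: Doha [1,3], then Sofia [2,4], then Doha [6,5]. dp[7][5] = 3 confirms this is the maximum.

3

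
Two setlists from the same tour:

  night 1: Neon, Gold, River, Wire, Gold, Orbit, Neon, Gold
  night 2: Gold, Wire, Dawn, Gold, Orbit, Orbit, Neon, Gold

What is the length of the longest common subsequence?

Pick Gold (night 1 #2, night 2 #1), Wire (night 1 #4, night 2 #2), Gold (night 1 #5, night 2 #4), Orbit (night 1 #6, night 2 #6), Neon (night 1 #7, night 2 #7), Gold (night 1 #8, night 2 #8); all 6 songs appear in both, in order. The LCS DP gives dp[8][8] = 6, so this is optimal.

6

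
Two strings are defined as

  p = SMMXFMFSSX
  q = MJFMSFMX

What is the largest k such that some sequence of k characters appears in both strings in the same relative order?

Let dp[i][j] be the LCS length of the first i characters of p and the first j characters of q. dp[i][j] = dp[i-1][j-1]+1 when the i-th and j-th characters match, else max(dp[i-1][j], dp[i][j-1]).
    ·  M  J  F  M  S  F  M  X
 ·  0  0  0  0  0  0  0  0  0
 S  0  0  0  0  0  1  1  1  1
 M  0  1  1  1  1  1  1  2  2
 M  0  1  1  1  2  2  2  2  2
 X  0  1  1  1  2  2  2  2  3
 F  0  1  1  2  2  2  3  3  3
 M  0  1  1  2  3  3  3  4  4
 F  0  1  1  2  3  3  4  4  4
 S  0  1  1  2  3  4  4  4  4
 S  0  1  1  2  3  4  4  4  4
 X  0  1  1  2  3  4  4  4  5
dp[10][8] = 5. One LCS (by backtracking along matches): MMFMX.

5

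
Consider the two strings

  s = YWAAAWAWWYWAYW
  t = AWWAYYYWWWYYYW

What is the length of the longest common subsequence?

8

Taking W [2,3]; then A [3,4]; then W [6,8]; then W [8,9]; then W [9,10]; then Y [10,12]; then Y [13,13]; then W [14,14] gives a common subsequence of length 8. Since dp[14][14] = 8, nothing longer is possible.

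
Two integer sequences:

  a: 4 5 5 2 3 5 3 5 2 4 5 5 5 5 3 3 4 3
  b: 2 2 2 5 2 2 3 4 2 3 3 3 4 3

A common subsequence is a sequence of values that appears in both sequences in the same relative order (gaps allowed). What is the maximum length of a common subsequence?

8

Taking 5 [2,4], 2 [4,6], 3 [5,7], 3 [7,10], 3 [15,11], 3 [16,12], 4 [17,13], 3 [18,14] gives a common subsequence of length 8. The LCS DP gives dp[18][14] = 8, so this is optimal.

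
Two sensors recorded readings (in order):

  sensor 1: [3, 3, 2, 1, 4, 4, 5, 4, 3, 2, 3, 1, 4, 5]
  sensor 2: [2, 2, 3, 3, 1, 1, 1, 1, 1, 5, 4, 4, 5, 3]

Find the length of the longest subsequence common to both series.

7

Taking 3 at sensor 1[1]=sensor 2[3], then 3 at sensor 1[2]=sensor 2[4], then 1 at sensor 1[4]=sensor 2[9], then 4 at sensor 1[5]=sensor 2[11], then 4 at sensor 1[6]=sensor 2[12], then 5 at sensor 1[7]=sensor 2[13], then 3 at sensor 1[11]=sensor 2[14] gives a common subsequence of length 7. dp[14][14] = 7 confirms this is the maximum.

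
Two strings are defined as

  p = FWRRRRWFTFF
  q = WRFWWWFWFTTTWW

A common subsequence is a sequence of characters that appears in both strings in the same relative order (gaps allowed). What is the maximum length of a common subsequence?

5

Pick F (p #1, q #3), then W (p #2, q #6), then W (p #7, q #8), then F (p #8, q #9), then T (p #9, q #12); all 5 characters appear in both, in order. dp[11][14] = 5 confirms this is the maximum.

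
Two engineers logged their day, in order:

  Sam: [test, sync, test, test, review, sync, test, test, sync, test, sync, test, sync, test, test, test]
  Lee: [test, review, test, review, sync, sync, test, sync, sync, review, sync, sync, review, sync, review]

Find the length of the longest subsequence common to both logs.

Pick test [1,1] → test [4,3] → review [5,4] → sync [6,6] → test [7,7] → sync [9,11] → sync [11,12] → sync [13,14]; all 8 tasks appear in both, in order, and the DP table's final entry dp[16][15] is also 8, so no common subsequence is longer.

8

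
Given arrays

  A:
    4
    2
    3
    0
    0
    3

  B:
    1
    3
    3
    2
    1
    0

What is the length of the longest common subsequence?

Let dp[i][j] be the LCS length of the first i values of A and the first j values of B. dp[i][j] = dp[i-1][j-1]+1 when the i-th and j-th values match, else max(dp[i-1][j], dp[i][j-1]).
    ·  1  3  3  2  1  0
 ·  0  0  0  0  0  0  0
 4  0  0  0  0  0  0  0
 2  0  0  0  0  1  1  1
 3  0  0  1  1  1  1  1
 0  0  0  1  1  1  1  2
 0  0  0  1  1  1  1  2
 3  0  0  1  2  2  2  2
dp[6][6] = 2. One LCS (by backtracking along matches): 2, 0.

2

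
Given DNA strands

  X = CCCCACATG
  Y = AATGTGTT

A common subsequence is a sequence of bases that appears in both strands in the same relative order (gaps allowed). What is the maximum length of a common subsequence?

Pick A at X[5]=Y[1], A at X[7]=Y[2], T at X[8]=Y[5], G at X[9]=Y[6]; all 4 bases appear in both, in order. The LCS DP gives dp[9][8] = 4, so this is optimal.

4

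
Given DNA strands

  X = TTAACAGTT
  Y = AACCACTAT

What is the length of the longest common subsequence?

Match A [3,1], A [4,2], C [5,4], A [6,5], T [8,7], T [9,9] — 6 bases in the same relative order in both, and the DP table's final entry dp[9][9] is also 6, so no common subsequence is longer.

6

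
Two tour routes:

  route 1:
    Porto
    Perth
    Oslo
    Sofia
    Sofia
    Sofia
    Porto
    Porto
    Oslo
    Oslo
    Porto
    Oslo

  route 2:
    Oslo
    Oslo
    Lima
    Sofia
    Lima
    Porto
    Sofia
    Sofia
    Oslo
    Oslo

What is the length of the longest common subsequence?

Match Oslo (route 1 #3, route 2 #2) → Sofia (route 1 #4, route 2 #4) → Sofia (route 1 #5, route 2 #7) → Sofia (route 1 #6, route 2 #8) → Oslo (route 1 #10, route 2 #9) → Oslo (route 1 #12, route 2 #10) — 6 stops in the same relative order in both. dp[12][10] = 6 confirms this is the maximum.

6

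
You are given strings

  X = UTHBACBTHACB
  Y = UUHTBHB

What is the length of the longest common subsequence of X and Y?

5

Match U (X #1, Y #2), T (X #2, Y #4), B (X #7, Y #5), H (X #9, Y #6), B (X #12, Y #7) — 5 characters in the same relative order in both. Since dp[12][7] = 5, nothing longer is possible.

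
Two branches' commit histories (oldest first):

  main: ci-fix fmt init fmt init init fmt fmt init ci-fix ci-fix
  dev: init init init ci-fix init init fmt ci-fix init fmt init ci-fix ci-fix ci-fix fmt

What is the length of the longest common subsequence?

One common subsequence of length 8: ci-fix at main[1]=dev[4], then init at main[3]=dev[6], then fmt at main[4]=dev[7], then init at main[6]=dev[9], then fmt at main[8]=dev[10], then init at main[9]=dev[11], then ci-fix at main[10]=dev[13], then ci-fix at main[11]=dev[14], and the DP table's final entry dp[11][15] is also 8, so no common subsequence is longer.

8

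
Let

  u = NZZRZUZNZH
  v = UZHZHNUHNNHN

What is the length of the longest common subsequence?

5

Taking Z (u #2, v #2); then Z (u #3, v #4); then U (u #6, v #7); then N (u #8, v #10); then H (u #10, v #11) gives a common subsequence of length 5. dp[10][12] = 5 confirms this is the maximum.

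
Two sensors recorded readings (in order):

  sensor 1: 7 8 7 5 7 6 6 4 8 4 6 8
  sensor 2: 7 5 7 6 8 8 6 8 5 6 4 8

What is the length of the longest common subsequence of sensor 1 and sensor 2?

Taking 7 (sensor 1 #3, sensor 2 #1), 5 (sensor 1 #4, sensor 2 #2), 7 (sensor 1 #5, sensor 2 #3), 6 (sensor 1 #6, sensor 2 #4), 6 (sensor 1 #7, sensor 2 #7), 8 (sensor 1 #9, sensor 2 #8), 4 (sensor 1 #10, sensor 2 #11), 8 (sensor 1 #12, sensor 2 #12) gives a common subsequence of length 8. Since dp[12][12] = 8, nothing longer is possible.

8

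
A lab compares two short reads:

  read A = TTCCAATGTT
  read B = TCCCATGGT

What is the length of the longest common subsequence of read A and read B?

Pick T [1,1] → C [3,3] → C [4,4] → A [6,5] → T [7,6] → G [8,8] → T [10,9]; all 7 bases appear in both, in order, and the DP table's final entry dp[10][9] is also 7, so no common subsequence is longer.

7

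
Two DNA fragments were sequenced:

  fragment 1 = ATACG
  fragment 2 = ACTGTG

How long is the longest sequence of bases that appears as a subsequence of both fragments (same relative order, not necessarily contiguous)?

3

One common subsequence of length 3: A [1,1]; then T [2,5]; then G [5,6]. The LCS DP gives dp[5][6] = 3, so this is optimal.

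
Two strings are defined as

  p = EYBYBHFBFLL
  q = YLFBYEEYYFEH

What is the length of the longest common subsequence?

Let dp[i][j] be the LCS length of the first i characters of p and the first j characters of q. dp[i][j] = dp[i-1][j-1]+1 when the i-th and j-th characters match, else max(dp[i-1][j], dp[i][j-1]).
    ·  Y  L  F  B  Y  E  E  Y  Y  F  E  H
 ·  0  0  0  0  0  0  0  0  0  0  0  0  0
 E  0  0  0  0  0  0  1  1  1  1  1  1  1
 Y  0  1  1  1  1  1  1  1  2  2  2  2  2
 B  0  1  1  1  2  2  2  2  2  2  2  2  2
 Y  0  1  1  1  2  3  3  3  3  3  3  3  3
 B  0  1  1  1  2  3  3  3  3  3  3  3  3
 H  0  1  1  1  2  3  3  3  3  3  3  3  4
 F  0  1  1  2  2  3  3  3  3  3  4  4  4
 B  0  1  1  2  3  3  3  3  3  3  4  4  4
 F  0  1  1  2  3  3  3  3  3  3  4  4  4
 L  0  1  2  2  3  3  3  3  3  3  4  4  4
 L  0  1  2  2  3  3  3  3  3  3  4  4  4
dp[11][12] = 4. One LCS (by backtracking along matches): EYYH.

4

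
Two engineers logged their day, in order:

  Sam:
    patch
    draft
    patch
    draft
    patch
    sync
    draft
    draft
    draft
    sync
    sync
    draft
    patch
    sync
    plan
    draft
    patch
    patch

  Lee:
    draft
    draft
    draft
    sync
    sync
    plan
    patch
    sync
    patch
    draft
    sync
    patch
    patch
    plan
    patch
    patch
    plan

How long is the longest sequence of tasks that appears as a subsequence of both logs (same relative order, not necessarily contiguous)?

10

One common subsequence of length 10: draft (Sam #2, Lee #2); then draft (Sam #4, Lee #3); then patch (Sam #5, Lee #7); then sync (Sam #6, Lee #8); then draft (Sam #9, Lee #10); then sync (Sam #10, Lee #11); then patch (Sam #13, Lee #13); then plan (Sam #15, Lee #14); then patch (Sam #17, Lee #15); then patch (Sam #18, Lee #16). The LCS DP gives dp[18][17] = 10, so this is optimal.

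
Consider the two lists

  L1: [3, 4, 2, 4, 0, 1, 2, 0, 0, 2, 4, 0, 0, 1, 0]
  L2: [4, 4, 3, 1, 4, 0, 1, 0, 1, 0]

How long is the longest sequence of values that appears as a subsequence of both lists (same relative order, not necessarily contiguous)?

Let dp[i][j] be the LCS length of the first i values of L1 and the first j values of L2. dp[i][j] = dp[i-1][j-1]+1 when the i-th and j-th values match, else max(dp[i-1][j], dp[i][j-1]).
    ·  4  4  3  1  4  0  1  0  1  0
 ·  0  0  0  0  0  0  0  0  0  0  0
 3  0  0  0  1  1  1  1  1  1  1  1
 4  0  1  1  1  1  2  2  2  2  2  2
 2  0  1  1  1  1  2  2  2  2  2  2
 4  0  1  2  2  2  2  2  2  2  2  2
 0  0  1  2  2  2  2  3  3  3  3  3
 1  0  1  2  2  3  3  3  4  4  4  4
 2  0  1  2  2  3  3  3  4  4  4  4
 0  0  1  2  2  3  3  4  4  5  5  5
 0  0  1  2  2  3  3  4  4  5  5  6
 2  0  1  2  2  3  3  4  4  5  5  6
 4  0  1  2  2  3  4  4  4  5  5  6
 0  0  1  2  2  3  4  5  5  5  5  6
 0  0  1  2  2  3  4  5  5  6  6  6
 1  0  1  2  2  3  4  5  6  6  7  7
 0  0  1  2  2  3  4  5  6  7  7  8
dp[15][10] = 8. One LCS (by backtracking along matches): 4, 4, 1, 4, 0, 0, 1, 0.

8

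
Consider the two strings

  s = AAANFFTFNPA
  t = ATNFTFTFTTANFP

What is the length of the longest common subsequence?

Pick A [1,1], then N [4,3], then F [5,4], then F [6,6], then T [7,7], then F [8,8], then N [9,12], then P [10,14]; all 8 characters appear in both, in order. The LCS DP gives dp[11][14] = 8, so this is optimal.

8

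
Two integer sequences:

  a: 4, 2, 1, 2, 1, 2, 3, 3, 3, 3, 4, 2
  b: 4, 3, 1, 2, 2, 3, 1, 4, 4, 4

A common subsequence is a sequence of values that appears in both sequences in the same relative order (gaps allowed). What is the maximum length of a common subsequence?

One common subsequence of length 6: 4 [1,1], 1 [3,3], 2 [4,4], 2 [6,5], 3 [7,6], 4 [11,10]. The LCS DP gives dp[12][10] = 6, so this is optimal.

6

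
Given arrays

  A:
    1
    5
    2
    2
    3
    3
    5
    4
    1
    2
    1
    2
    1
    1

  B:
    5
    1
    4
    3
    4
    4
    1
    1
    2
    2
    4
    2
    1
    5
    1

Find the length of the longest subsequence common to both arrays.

8

Taking 1 (A #1, B #2) → 3 (A #5, B #4) → 4 (A #8, B #6) → 1 (A #9, B #8) → 2 (A #10, B #10) → 2 (A #12, B #12) → 1 (A #13, B #13) → 1 (A #14, B #15) gives a common subsequence of length 8. The LCS DP gives dp[14][15] = 8, so this is optimal.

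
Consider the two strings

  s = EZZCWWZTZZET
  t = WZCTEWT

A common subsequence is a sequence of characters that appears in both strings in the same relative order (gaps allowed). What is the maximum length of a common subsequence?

5

Let dp[i][j] be the LCS length of the first i characters of s and the first j characters of t. dp[i][j] = dp[i-1][j-1]+1 when the i-th and j-th characters match, else max(dp[i-1][j], dp[i][j-1]).
    ·  W  Z  C  T  E  W  T
 ·  0  0  0  0  0  0  0  0
 E  0  0  0  0  0  1  1  1
 Z  0  0  1  1  1  1  1  1
 Z  0  0  1  1  1  1  1  1
 C  0  0  1  2  2  2  2  2
 W  0  1  1  2  2  2  3  3
 W  0  1  1  2  2  2  3  3
 Z  0  1  2  2  2  2  3  3
 T  0  1  2  2  3  3  3  4
 Z  0  1  2  2  3  3  3  4
 Z  0  1  2  2  3  3  3  4
 E  0  1  2  2  3  4  4  4
 T  0  1  2  2  3  4  4  5
dp[12][7] = 5. One LCS (by backtracking along matches): ZCTET.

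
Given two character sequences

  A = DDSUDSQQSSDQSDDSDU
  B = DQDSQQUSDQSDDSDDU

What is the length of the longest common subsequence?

Taking D [1,1] → D [5,3] → S [6,4] → Q [7,5] → Q [8,6] → S [10,8] → D [11,9] → Q [12,10] → S [13,11] → D [14,12] → D [15,13] → S [16,14] → D [17,16] → U [18,17] gives a common subsequence of length 14. dp[18][17] = 14 confirms this is the maximum.

14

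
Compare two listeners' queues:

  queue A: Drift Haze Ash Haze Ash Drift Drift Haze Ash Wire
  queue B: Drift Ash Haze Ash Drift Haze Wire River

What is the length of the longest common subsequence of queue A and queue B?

7

Match Drift at queue A[1]=queue B[1], then Ash at queue A[3]=queue B[2], then Haze at queue A[4]=queue B[3], then Ash at queue A[5]=queue B[4], then Drift at queue A[7]=queue B[5], then Haze at queue A[8]=queue B[6], then Wire at queue A[10]=queue B[7] — 7 songs in the same relative order in both. Since dp[10][8] = 7, nothing longer is possible.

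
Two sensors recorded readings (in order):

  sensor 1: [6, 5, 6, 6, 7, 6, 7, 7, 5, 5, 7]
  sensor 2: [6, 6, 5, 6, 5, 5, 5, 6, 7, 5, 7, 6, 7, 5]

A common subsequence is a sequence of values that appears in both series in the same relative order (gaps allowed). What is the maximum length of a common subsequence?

8

Pick 6 (sensor 1 #1, sensor 2 #2) → 5 (sensor 1 #2, sensor 2 #3) → 6 (sensor 1 #3, sensor 2 #4) → 6 (sensor 1 #4, sensor 2 #8) → 7 (sensor 1 #5, sensor 2 #11) → 6 (sensor 1 #6, sensor 2 #12) → 7 (sensor 1 #8, sensor 2 #13) → 5 (sensor 1 #10, sensor 2 #14); all 8 values appear in both, in order. dp[11][14] = 8 confirms this is the maximum.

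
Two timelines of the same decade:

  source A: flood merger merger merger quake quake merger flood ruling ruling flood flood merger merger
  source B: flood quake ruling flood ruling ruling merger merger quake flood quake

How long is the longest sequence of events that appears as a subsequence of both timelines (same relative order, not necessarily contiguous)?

7

Match flood (source A #1, source B #1); then quake (source A #5, source B #2); then flood (source A #8, source B #4); then ruling (source A #9, source B #5); then ruling (source A #10, source B #6); then merger (source A #13, source B #7); then merger (source A #14, source B #8) — 7 events in the same relative order in both, and the DP table's final entry dp[14][11] is also 7, so no common subsequence is longer.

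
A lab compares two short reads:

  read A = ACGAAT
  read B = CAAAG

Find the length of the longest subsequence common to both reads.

Let dp[i][j] be the LCS length of the first i bases of read A and the first j bases of read B. dp[i][j] = dp[i-1][j-1]+1 when the i-th and j-th bases match, else max(dp[i-1][j], dp[i][j-1]).
    ·  C  A  A  A  G
 ·  0  0  0  0  0  0
 A  0  0  1  1  1  1
 C  0  1  1  1  1  1
 G  0  1  1  1  1  2
 A  0  1  2  2  2  2
 A  0  1  2  3  3  3
 T  0  1  2  3  3  3
dp[6][5] = 3. One LCS (by backtracking along matches): AAA.

3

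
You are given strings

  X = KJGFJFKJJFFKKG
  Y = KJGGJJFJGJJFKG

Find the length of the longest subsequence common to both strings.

10

Match K [1,1], J [2,2], G [3,4], F [4,7], J [5,8], J [8,10], J [9,11], F [11,12], K [13,13], G [14,14] — 10 characters in the same relative order in both. The LCS DP gives dp[14][14] = 10, so this is optimal.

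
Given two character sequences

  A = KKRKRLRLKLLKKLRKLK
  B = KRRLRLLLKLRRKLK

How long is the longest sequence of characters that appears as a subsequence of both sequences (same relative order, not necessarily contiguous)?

One common subsequence of length 14: K (A #2, B #1), then R (A #3, B #2), then R (A #5, B #3), then L (A #6, B #4), then R (A #7, B #5), then L (A #8, B #6), then L (A #10, B #7), then L (A #11, B #8), then K (A #13, B #9), then L (A #14, B #10), then R (A #15, B #12), then K (A #16, B #13), then L (A #17, B #14), then K (A #18, B #15), and the DP table's final entry dp[18][15] is also 14, so no common subsequence is longer.

14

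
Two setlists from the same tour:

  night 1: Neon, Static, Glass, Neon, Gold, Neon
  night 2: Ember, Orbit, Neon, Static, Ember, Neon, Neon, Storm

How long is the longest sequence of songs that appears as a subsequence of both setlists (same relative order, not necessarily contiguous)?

4

Match Neon (night 1 #1, night 2 #3) → Static (night 1 #2, night 2 #4) → Neon (night 1 #4, night 2 #6) → Neon (night 1 #6, night 2 #7) — 4 songs in the same relative order in both. dp[6][8] = 4 confirms this is the maximum.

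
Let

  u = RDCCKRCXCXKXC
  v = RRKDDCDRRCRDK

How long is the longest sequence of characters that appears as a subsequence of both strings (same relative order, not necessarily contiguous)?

Taking R (u #1, v #2) → D (u #2, v #5) → C (u #3, v #6) → C (u #4, v #10) → R (u #6, v #11) → K (u #11, v #13) gives a common subsequence of length 6. The LCS DP gives dp[13][13] = 6, so this is optimal.

6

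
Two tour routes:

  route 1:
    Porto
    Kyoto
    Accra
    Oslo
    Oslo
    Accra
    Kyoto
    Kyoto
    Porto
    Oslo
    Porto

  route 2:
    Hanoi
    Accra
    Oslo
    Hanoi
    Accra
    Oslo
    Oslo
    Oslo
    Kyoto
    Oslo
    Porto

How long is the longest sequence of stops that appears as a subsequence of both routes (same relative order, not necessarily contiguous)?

Match Accra at route 1[3]=route 2[5], then Oslo at route 1[4]=route 2[7], then Oslo at route 1[5]=route 2[8], then Kyoto at route 1[8]=route 2[9], then Oslo at route 1[10]=route 2[10], then Porto at route 1[11]=route 2[11] — 6 stops in the same relative order in both, and the DP table's final entry dp[11][11] is also 6, so no common subsequence is longer.

6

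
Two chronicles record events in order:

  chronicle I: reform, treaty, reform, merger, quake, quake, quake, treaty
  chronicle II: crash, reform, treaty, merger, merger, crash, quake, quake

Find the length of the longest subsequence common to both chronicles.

Match reform [1,2], then treaty [2,3], then merger [4,5], then quake [6,7], then quake [7,8] — 5 events in the same relative order in both. The LCS DP gives dp[8][8] = 5, so this is optimal.

5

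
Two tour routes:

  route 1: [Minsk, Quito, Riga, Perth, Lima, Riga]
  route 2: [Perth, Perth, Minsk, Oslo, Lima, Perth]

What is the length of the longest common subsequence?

2

Taking Minsk [1,3] → Perth [4,6] gives a common subsequence of length 2. Since dp[6][6] = 2, nothing longer is possible.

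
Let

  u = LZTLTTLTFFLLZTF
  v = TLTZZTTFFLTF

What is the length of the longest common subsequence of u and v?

10

Taking T (u #3, v #1), L (u #4, v #2), T (u #5, v #3), T (u #6, v #6), T (u #8, v #7), F (u #9, v #8), F (u #10, v #9), L (u #12, v #10), T (u #14, v #11), F (u #15, v #12) gives a common subsequence of length 10, and the DP table's final entry dp[15][12] is also 10, so no common subsequence is longer.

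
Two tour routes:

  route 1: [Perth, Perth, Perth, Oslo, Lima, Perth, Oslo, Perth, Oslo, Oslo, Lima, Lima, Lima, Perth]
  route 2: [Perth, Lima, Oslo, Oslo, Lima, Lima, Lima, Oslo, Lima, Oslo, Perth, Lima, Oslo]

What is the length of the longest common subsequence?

8

Pick Perth (route 1 #3, route 2 #1), then Lima (route 1 #5, route 2 #2), then Oslo (route 1 #7, route 2 #3), then Oslo (route 1 #9, route 2 #4), then Lima (route 1 #11, route 2 #6), then Lima (route 1 #12, route 2 #7), then Lima (route 1 #13, route 2 #9), then Perth (route 1 #14, route 2 #11); all 8 stops appear in both, in order. Since dp[14][13] = 8, nothing longer is possible.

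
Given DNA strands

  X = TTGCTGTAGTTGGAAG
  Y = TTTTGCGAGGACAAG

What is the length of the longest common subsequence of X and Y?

Match T at X[1]=Y[3], then T at X[2]=Y[4], then G at X[3]=Y[5], then C at X[4]=Y[6], then G at X[6]=Y[7], then A at X[8]=Y[8], then G at X[9]=Y[9], then G at X[12]=Y[10], then A at X[14]=Y[13], then A at X[15]=Y[14], then G at X[16]=Y[15] — 11 bases in the same relative order in both. The LCS DP gives dp[16][15] = 11, so this is optimal.

11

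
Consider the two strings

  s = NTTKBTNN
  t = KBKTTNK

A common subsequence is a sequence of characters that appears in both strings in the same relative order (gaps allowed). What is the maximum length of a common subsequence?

One common subsequence of length 4: K at s[4]=t[1], then B at s[5]=t[2], then T at s[6]=t[5], then N at s[7]=t[6], and the DP table's final entry dp[8][7] is also 4, so no common subsequence is longer.

4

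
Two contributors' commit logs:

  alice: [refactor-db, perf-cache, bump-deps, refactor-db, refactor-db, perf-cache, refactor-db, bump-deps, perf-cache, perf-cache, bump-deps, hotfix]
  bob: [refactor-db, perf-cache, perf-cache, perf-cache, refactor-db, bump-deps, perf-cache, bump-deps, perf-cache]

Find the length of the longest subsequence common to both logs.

7

Taking refactor-db [1,1], perf-cache [2,3], perf-cache [6,4], refactor-db [7,5], bump-deps [8,6], perf-cache [9,7], perf-cache [10,9] gives a common subsequence of length 7, and the DP table's final entry dp[12][9] is also 7, so no common subsequence is longer.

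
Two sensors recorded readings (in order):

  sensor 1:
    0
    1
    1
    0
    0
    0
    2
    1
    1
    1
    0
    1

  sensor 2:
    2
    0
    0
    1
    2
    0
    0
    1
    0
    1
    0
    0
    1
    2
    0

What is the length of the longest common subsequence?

Match 0 [1,3], then 1 [2,4], then 1 [3,8], then 0 [4,9], then 0 [5,11], then 0 [6,12], then 2 [7,14], then 0 [11,15] — 8 values in the same relative order in both. Since dp[12][15] = 8, nothing longer is possible.

8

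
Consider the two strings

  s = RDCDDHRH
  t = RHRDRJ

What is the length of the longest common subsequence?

Let dp[i][j] be the LCS length of the first i characters of s and the first j characters of t. dp[i][j] = dp[i-1][j-1]+1 when the i-th and j-th characters match, else max(dp[i-1][j], dp[i][j-1]).
    ·  R  H  R  D  R  J
 ·  0  0  0  0  0  0  0
 R  0  1  1  1  1  1  1
 D  0  1  1  1  2  2  2
 C  0  1  1  1  2  2  2
 D  0  1  1  1  2  2  2
 D  0  1  1  1  2  2  2
 H  0  1  2  2  2  2  2
 R  0  1  2  3  3  3  3
 H  0  1  2  3  3  3  3
dp[8][6] = 3. One LCS (by backtracking along matches): RDR.

3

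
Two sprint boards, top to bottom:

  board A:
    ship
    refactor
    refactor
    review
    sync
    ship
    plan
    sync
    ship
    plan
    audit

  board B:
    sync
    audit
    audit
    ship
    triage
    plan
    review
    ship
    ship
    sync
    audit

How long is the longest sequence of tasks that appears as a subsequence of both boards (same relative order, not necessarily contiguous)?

5

Pick ship at board A[1]=board B[4] → review at board A[4]=board B[7] → ship at board A[6]=board B[9] → sync at board A[8]=board B[10] → audit at board A[11]=board B[11]; all 5 tasks appear in both, in order. Since dp[11][11] = 5, nothing longer is possible.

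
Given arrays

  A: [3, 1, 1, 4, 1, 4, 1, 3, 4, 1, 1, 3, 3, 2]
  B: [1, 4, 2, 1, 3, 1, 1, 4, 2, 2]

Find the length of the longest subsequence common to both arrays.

7

Taking 1 at A[3]=B[1], 4 at A[4]=B[2], 1 at A[7]=B[4], 3 at A[8]=B[5], 1 at A[10]=B[6], 1 at A[11]=B[7], 2 at A[14]=B[10] gives a common subsequence of length 7, and the DP table's final entry dp[14][10] is also 7, so no common subsequence is longer.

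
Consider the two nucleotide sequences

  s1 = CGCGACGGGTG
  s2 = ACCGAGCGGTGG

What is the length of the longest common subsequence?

9

Match C at s1[1]=s2[2]; then C at s1[3]=s2[3]; then G at s1[4]=s2[4]; then A at s1[5]=s2[5]; then C at s1[6]=s2[7]; then G at s1[7]=s2[8]; then G at s1[8]=s2[9]; then G at s1[9]=s2[11]; then G at s1[11]=s2[12] — 9 bases in the same relative order in both. dp[11][12] = 9 confirms this is the maximum.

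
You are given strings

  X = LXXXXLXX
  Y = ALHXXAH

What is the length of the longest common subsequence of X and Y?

Let dp[i][j] be the LCS length of the first i characters of X and the first j characters of Y. dp[i][j] = dp[i-1][j-1]+1 when the i-th and j-th characters match, else max(dp[i-1][j], dp[i][j-1]).
    ·  A  L  H  X  X  A  H
 ·  0  0  0  0  0  0  0  0
 L  0  0  1  1  1  1  1  1
 X  0  0  1  1  2  2  2  2
 X  0  0  1  1  2  3  3  3
 X  0  0  1  1  2  3  3  3
 X  0  0  1  1  2  3  3  3
 L  0  0  1  1  2  3  3  3
 X  0  0  1  1  2  3  3  3
 X  0  0  1  1  2  3  3  3
dp[8][7] = 3. One LCS (by backtracking along matches): LXX.

3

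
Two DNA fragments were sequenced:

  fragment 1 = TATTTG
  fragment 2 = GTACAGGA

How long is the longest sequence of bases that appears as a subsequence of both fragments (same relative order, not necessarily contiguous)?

3

Let dp[i][j] be the LCS length of the first i bases of fragment 1 and the first j bases of fragment 2. dp[i][j] = dp[i-1][j-1]+1 when the i-th and j-th bases match, else max(dp[i-1][j], dp[i][j-1]).
    ·  G  T  A  C  A  G  G  A
 ·  0  0  0  0  0  0  0  0  0
 T  0  0  1  1  1  1  1  1  1
 A  0  0  1  2  2  2  2  2  2
 T  0  0  1  2  2  2  2  2  2
 T  0  0  1  2  2  2  2  2  2
 T  0  0  1  2  2  2  2  2  2
 G  0  1  1  2  2  2  3  3  3
dp[6][8] = 3. One LCS (by backtracking along matches): TAG.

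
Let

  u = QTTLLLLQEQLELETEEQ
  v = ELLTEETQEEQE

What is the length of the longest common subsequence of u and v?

8

Pick L (u #4, v #2), then L (u #5, v #3), then E (u #12, v #5), then E (u #14, v #6), then T (u #15, v #7), then E (u #16, v #9), then E (u #17, v #10), then Q (u #18, v #11); all 8 characters appear in both, in order. dp[18][12] = 8 confirms this is the maximum.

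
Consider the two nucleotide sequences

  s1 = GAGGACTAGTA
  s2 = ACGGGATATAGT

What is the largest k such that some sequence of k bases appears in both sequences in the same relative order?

Let dp[i][j] be the LCS length of the first i bases of s1 and the first j bases of s2. dp[i][j] = dp[i-1][j-1]+1 when the i-th and j-th bases match, else max(dp[i-1][j], dp[i][j-1]).
    ·  A  C  G  G  G  A  T  A  T  A  G  T
 ·  0  0  0  0  0  0  0  0  0  0  0  0  0
 G  0  0  0  1  1  1  1  1  1  1  1  1  1
 A  0  1  1  1  1  1  2  2  2  2  2  2  2
 G  0  1  1  2  2  2  2  2  2  2  2  3  3
 G  0  1  1  2  3  3  3  3  3  3  3  3  3
 A  0  1  1  2  3  3  4  4  4  4  4  4  4
 C  0  1  2  2  3  3  4  4  4  4  4  4  4
 T  0  1  2  2  3  3  4  5  5  5  5  5  5
 A  0  1  2  2  3  3  4  5  6  6  6  6  6
 G  0  1  2  3  3  4  4  5  6  6  6  7  7
 T  0  1  2  3  3  4  4  5  6  7  7  7  8
 A  0  1  2  3  3  4  5  5  6  7  8  8  8
dp[11][12] = 8. One LCS (by backtracking along matches): GGGATAGT.

8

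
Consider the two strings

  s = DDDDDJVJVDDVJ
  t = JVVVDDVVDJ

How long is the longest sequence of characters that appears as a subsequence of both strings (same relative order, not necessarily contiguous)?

Let dp[i][j] be the LCS length of the first i characters of s and the first j characters of t. dp[i][j] = dp[i-1][j-1]+1 when the i-th and j-th characters match, else max(dp[i-1][j], dp[i][j-1]).
    ·  J  V  V  V  D  D  V  V  D  J
 ·  0  0  0  0  0  0  0  0  0  0  0
 D  0  0  0  0  0  1  1  1  1  1  1
 D  0  0  0  0  0  1  2  2  2  2  2
 D  0  0  0  0  0  1  2  2  2  3  3
 D  0  0  0  0  0  1  2  2  2  3  3
 D  0  0  0  0  0  1  2  2  2  3  3
 J  0  1  1  1  1  1  2  2  2  3  4
 V  0  1  2  2  2  2  2  3  3  3  4
 J  0  1  2  2  2  2  2  3  3  3  4
 V  0  1  2  3  3  3  3  3  4  4  4
 D  0  1  2  3  3  4  4  4  4  5  5
 D  0  1  2  3  3  4  5  5  5  5  5
 V  0  1  2  3  4  4  5  6  6  6  6
 J  0  1  2  3  4  4  5  6  6  6  7
dp[13][10] = 7. One LCS (by backtracking along matches): JVVDDVJ.

7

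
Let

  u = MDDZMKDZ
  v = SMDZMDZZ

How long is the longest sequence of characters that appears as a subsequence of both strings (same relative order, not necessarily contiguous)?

Pick M (u #1, v #2), then D (u #3, v #3), then Z (u #4, v #4), then M (u #5, v #5), then D (u #7, v #6), then Z (u #8, v #8); all 6 characters appear in both, in order, and the DP table's final entry dp[8][8] is also 6, so no common subsequence is longer.

6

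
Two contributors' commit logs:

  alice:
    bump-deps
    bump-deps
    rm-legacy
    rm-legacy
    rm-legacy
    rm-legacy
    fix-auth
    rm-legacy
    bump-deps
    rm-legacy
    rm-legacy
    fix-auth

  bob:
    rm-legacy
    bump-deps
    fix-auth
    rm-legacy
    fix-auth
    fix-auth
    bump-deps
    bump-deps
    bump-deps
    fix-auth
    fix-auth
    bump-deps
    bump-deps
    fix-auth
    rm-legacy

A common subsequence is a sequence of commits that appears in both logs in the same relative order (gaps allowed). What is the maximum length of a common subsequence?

Taking bump-deps [1,8]; then bump-deps [2,9]; then fix-auth [7,11]; then bump-deps [9,13]; then rm-legacy [11,15] gives a common subsequence of length 5. dp[12][15] = 5 confirms this is the maximum.

5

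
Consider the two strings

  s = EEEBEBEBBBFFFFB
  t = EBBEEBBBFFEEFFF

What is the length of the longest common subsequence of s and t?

11

Match E (s #1, t #1), B (s #4, t #3), E (s #5, t #4), E (s #7, t #5), B (s #8, t #6), B (s #9, t #7), B (s #10, t #8), F (s #11, t #10), F (s #12, t #13), F (s #13, t #14), F (s #14, t #15) — 11 characters in the same relative order in both. dp[15][15] = 11 confirms this is the maximum.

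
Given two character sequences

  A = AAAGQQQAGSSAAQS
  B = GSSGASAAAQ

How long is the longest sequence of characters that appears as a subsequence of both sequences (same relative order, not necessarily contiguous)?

6

Taking G [4,4] → A [8,5] → S [10,6] → A [12,8] → A [13,9] → Q [14,10] gives a common subsequence of length 6, and the DP table's final entry dp[15][10] is also 6, so no common subsequence is longer.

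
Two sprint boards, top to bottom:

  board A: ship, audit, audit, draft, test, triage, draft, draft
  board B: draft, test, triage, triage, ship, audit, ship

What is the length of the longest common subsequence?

Taking draft (board A #4, board B #1), then test (board A #5, board B #2), then triage (board A #6, board B #4) gives a common subsequence of length 3. The LCS DP gives dp[8][7] = 3, so this is optimal.

3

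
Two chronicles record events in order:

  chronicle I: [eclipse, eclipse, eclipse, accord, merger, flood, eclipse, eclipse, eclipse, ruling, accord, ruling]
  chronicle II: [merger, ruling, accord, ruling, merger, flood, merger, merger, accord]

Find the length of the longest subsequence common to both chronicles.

One common subsequence of length 4: accord [4,3], merger [5,5], flood [6,6], accord [11,9]. Since dp[12][9] = 4, nothing longer is possible.

4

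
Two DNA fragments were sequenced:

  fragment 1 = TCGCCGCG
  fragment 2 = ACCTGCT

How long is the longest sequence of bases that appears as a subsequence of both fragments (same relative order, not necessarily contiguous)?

4

Let dp[i][j] be the LCS length of the first i bases of fragment 1 and the first j bases of fragment 2. dp[i][j] = dp[i-1][j-1]+1 when the i-th and j-th bases match, else max(dp[i-1][j], dp[i][j-1]).
    ·  A  C  C  T  G  C  T
 ·  0  0  0  0  0  0  0  0
 T  0  0  0  0  1  1  1  1
 C  0  0  1  1  1  1  2  2
 G  0  0  1  1  1  2  2  2
 C  0  0  1  2  2  2  3  3
 C  0  0  1  2  2  2  3  3
 G  0  0  1  2  2  3  3  3
 C  0  0  1  2  2  3  4  4
 G  0  0  1  2  2  3  4  4
dp[8][7] = 4. One LCS (by backtracking along matches): CCGC.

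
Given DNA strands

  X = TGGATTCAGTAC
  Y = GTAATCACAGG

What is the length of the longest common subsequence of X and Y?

Taking T [1,2]; then A [4,4]; then T [5,5]; then C [7,8]; then A [8,9]; then G [9,11] gives a common subsequence of length 6. Since dp[12][11] = 6, nothing longer is possible.

6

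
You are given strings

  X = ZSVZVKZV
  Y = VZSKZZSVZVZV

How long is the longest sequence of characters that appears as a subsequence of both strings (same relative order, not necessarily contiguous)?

7

Let dp[i][j] be the LCS length of the first i characters of X and the first j characters of Y. dp[i][j] = dp[i-1][j-1]+1 when the i-th and j-th characters match, else max(dp[i-1][j], dp[i][j-1]).
    ·  V  Z  S  K  Z  Z  S  V  Z  V  Z  V
 ·  0  0  0  0  0  0  0  0  0  0  0  0  0
 Z  0  0  1  1  1  1  1  1  1  1  1  1  1
 S  0  0  1  2  2  2  2  2  2  2  2  2  2
 V  0  1  1  2  2  2  2  2  3  3  3  3  3
 Z  0  1  2  2  2  3  3  3  3  4  4  4  4
 V  0  1  2  2  2  3  3  3  4  4  5  5  5
 K  0  1  2  2  3  3  3  3  4  4  5  5  5
 Z  0  1  2  2  3  4  4  4  4  5  5  6  6
 V  0  1  2  2  3  4  4  4  5  5  6  6  7
dp[8][12] = 7. One LCS (by backtracking along matches): ZSVZVZV.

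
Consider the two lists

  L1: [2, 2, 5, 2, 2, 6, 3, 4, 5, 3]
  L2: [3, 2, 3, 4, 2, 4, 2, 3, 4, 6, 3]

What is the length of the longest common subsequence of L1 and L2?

6

Match 2 [1,2], 2 [2,5], 2 [5,7], 3 [7,8], 4 [8,9], 3 [10,11] — 6 values in the same relative order in both. dp[10][11] = 6 confirms this is the maximum.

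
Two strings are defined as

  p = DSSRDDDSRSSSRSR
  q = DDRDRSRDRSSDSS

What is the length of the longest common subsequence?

9

One common subsequence of length 9: D at p[1]=q[4], then S at p[3]=q[6], then R at p[4]=q[7], then D at p[7]=q[8], then R at p[9]=q[9], then S at p[10]=q[10], then S at p[11]=q[11], then S at p[12]=q[13], then S at p[14]=q[14], and the DP table's final entry dp[15][14] is also 9, so no common subsequence is longer.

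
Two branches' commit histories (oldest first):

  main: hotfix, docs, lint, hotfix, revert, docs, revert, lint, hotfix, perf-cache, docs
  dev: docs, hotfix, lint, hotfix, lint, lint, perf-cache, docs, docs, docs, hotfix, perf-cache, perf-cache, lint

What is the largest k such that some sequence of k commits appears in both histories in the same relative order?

Pick hotfix (main #1, dev #2) → lint (main #3, dev #3) → hotfix (main #4, dev #4) → docs (main #6, dev #10) → hotfix (main #9, dev #11) → perf-cache (main #10, dev #13); all 6 commits appear in both, in order. The LCS DP gives dp[11][14] = 6, so this is optimal.

6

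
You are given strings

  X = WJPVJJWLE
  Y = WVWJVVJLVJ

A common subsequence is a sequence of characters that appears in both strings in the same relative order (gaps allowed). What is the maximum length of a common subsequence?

Pick W (X #1, Y #3), J (X #2, Y #4), V (X #4, Y #6), J (X #5, Y #7), J (X #6, Y #10); all 5 characters appear in both, in order. Since dp[9][10] = 5, nothing longer is possible.

5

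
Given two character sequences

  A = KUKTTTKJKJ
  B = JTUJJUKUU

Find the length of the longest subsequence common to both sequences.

Let dp[i][j] be the LCS length of the first i characters of A and the first j characters of B. dp[i][j] = dp[i-1][j-1]+1 when the i-th and j-th characters match, else max(dp[i-1][j], dp[i][j-1]).
    ·  J  T  U  J  J  U  K  U  U
 ·  0  0  0  0  0  0  0  0  0  0
 K  0  0  0  0  0  0  0  1  1  1
 U  0  0  0  1  1  1  1  1  2  2
 K  0  0  0  1  1  1  1  2  2  2
 T  0  0  1  1  1  1  1  2  2  2
 T  0  0  1  1  1  1  1  2  2  2
 T  0  0  1  1  1  1  1  2  2  2
 K  0  0  1  1  1  1  1  2  2  2
 J  0  1  1  1  2  2  2  2  2  2
 K  0  1  1  1  2  2  2  3  3  3
 J  0  1  1  1  2  3  3  3  3  3
dp[10][9] = 3. One LCS (by backtracking along matches): UJK.

3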